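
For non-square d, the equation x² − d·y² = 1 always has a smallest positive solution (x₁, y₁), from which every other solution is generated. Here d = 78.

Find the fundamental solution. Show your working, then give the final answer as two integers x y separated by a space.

53 6

d=78: √d = [8; 1,4,1,16] (ℓ=4, even), read p_3/q_3
step 0: (8, 1)  from 8·(1,0) + (0,1)
step 1: (9, 1)  from 1·(8,1) + (1,0)
step 2: (44, 5)  from 4·(9,1) + (8,1)
step 3: (53, 6)  from 1·(44,5) + (9,1)
(x₁, y₁) = (53, 6);  53² − 78·6² = 1 ✓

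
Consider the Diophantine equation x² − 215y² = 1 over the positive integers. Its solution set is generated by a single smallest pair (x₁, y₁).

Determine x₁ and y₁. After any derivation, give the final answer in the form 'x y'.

[14; 1,1,1,28] for √215; ℓ=4 ⇒ convergent index 3
k=0  a_k=14  p_k/q_k = 14/1
k=1  a_k=1  p_k/q_k = 15/1
k=2  a_k=1  p_k/q_k = 29/2
k=3  a_k=1  p_k/q_k = 44/3
(x₁, y₁) = (44, 3);  44² − 215·3² = 1 ✓

44 3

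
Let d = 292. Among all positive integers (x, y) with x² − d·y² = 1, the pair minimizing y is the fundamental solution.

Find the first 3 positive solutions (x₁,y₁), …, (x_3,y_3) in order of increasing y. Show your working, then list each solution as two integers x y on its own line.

2281249 133500
10408194000001 609093483000
47487364308614281249 2778987798000400500

d=292: √d = [17; 11,2,1,3,8,3,1,2,11,34] (ℓ=10, even), read p_9/q_9
k=0  a_k=17  p_k/q_k = 17/1
k=1  a_k=11  p_k/q_k = 188/11
k=2  a_k=2  p_k/q_k = 393/23
…
k=5  a_k=8  p_k/q_k = 17669/1034
k=6  a_k=3  p_k/q_k = 55143/3227
k=7  a_k=1  p_k/q_k = 72812/4261
k=8  a_k=2  p_k/q_k = 200767/11749
k=9  a_k=11  p_k/q_k = 2281249/133500
(x₁, y₁) = (2281249, 133500);  2281249² − 292·133500² = 1 ✓
(2281249+133500√292)^2 = 10408194000001 + 609093483000√292
(2281249+133500√292)^3 = 47487364308614281249 + 2778987798000400500√292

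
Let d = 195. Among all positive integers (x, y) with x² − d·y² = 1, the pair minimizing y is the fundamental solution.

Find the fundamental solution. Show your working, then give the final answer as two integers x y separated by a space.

√195 → a₀=13, period (1,26); ℓ=2 even so k=1
a_0=13:  p_0=13·1+0=13,  q_0=13·0+1=1
a_1=1:  p_1=1·13+1=14,  q_1=1·1+0=1
(x₁, y₁) = (14, 1);  14² − 195·1² = 1 ✓

14 1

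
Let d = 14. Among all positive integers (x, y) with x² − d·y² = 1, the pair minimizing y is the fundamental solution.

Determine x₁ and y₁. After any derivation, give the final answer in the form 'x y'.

√14 → a₀=3, period (1,2,1,6); ℓ=4 even so k=3
step 0: (3, 1)  from 3·(1,0) + (0,1)
step 1: (4, 1)  from 1·(3,1) + (1,0)
step 2: (11, 3)  from 2·(4,1) + (3,1)
step 3: (15, 4)  from 1·(11,3) + (4,1)
fundamental: x₁=15, y₁=4  (since 225 − 14·16 = 1)

15 4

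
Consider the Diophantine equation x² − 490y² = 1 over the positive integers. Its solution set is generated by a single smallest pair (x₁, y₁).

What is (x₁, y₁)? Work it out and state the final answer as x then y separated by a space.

1039681 46968

d=490: √d = [22; 7,2,1,4,4,4,1,2,7,44] (ℓ=10, even), read p_9/q_9
step 0: (22, 1)  from 22·(1,0) + (0,1)
…
step 2: (332, 15)  from 2·(155,7) + (22,1)
step 3: (487, 22)  from 1·(332,15) + (155,7)
step 4: (2280, 103)  from 4·(487,22) + (332,15)
…
step 7: (50315, 2273)  from 1·(40708,1839) + (9607,434)
step 8: (141338, 6385)  from 2·(50315,2273) + (40708,1839)
step 9: (1039681, 46968)  from 7·(141338,6385) + (50315,2273)
(x₁, y₁) = (1039681, 46968);  1039681² − 490·46968² = 1 ✓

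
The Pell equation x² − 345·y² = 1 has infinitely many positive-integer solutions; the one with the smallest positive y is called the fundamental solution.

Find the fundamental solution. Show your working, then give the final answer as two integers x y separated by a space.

√345 → a₀=18, period (1,1,2,1,6,1,2,1,1,36); ℓ=10 even so k=9
step 0: (18, 1)  from 18·(1,0) + (0,1)
…
step 3: (93, 5)  from 2·(37,2) + (19,1)
…
step 5: (873, 47)  from 6·(130,7) + (93,5)
step 6: (1003, 54)  from 1·(873,47) + (130,7)
step 7: (2879, 155)  from 2·(1003,54) + (873,47)
step 8: (3882, 209)  from 1·(2879,155) + (1003,54)
step 9: (6761, 364)  from 1·(3882,209) + (2879,155)
fundamental: x₁=6761, y₁=364  (since 45711121 − 345·132496 = 1)

6761 364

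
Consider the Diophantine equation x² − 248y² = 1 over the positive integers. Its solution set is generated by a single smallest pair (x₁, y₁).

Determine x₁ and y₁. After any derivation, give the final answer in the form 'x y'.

√248 → a₀=15, period (1,2,1,30); ℓ=4 even so k=3
a_0=15:  p_0=15·1+0=15,  q_0=15·0+1=1
a_1=1:  p_1=1·15+1=16,  q_1=1·1+0=1
a_2=2:  p_2=2·16+15=47,  q_2=2·1+1=3
a_3=1:  p_3=1·47+16=63,  q_3=1·3+1=4
(x₁, y₁) = (63, 4);  63² − 248·4² = 1 ✓

63 4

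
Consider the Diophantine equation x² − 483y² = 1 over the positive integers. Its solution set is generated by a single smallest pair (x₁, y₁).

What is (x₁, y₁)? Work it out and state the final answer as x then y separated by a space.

22 1

√483 → a₀=21, period (1,42); ℓ=2 even so k=1
i=0: a=21 ⇒ p=21, q=1
i=1: a=1 ⇒ p=22, q=1
fundamental: x₁=22, y₁=1  (since 484 − 483·1 = 1)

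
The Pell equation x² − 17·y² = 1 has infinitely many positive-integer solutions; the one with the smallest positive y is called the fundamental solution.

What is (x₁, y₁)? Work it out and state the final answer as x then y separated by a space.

33 8

[4; 8] for √17; ℓ=1 ⇒ convergent index 1
i=0: a=4 ⇒ p=4, q=1
i=1: a=8 ⇒ p=33, q=8
fundamental: x₁=33, y₁=8  (since 1089 − 17·64 = 1)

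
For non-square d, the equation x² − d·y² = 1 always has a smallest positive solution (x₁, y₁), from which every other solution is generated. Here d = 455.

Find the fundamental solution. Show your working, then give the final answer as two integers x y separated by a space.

[21; 3,42] for √455; ℓ=2 ⇒ convergent index 1
k=0  a_k=21  p_k/q_k = 21/1
k=1  a_k=3  p_k/q_k = 64/3
fundamental: x₁=64, y₁=3  (since 4096 − 455·9 = 1)

64 3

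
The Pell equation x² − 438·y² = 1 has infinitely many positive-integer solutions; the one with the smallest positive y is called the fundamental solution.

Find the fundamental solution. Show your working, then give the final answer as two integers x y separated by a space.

293 14

d=438: √d = [20; 1,12,1,40] (ℓ=4, even), read p_3/q_3
step 0: (20, 1)  from 20·(1,0) + (0,1)
…
step 2: (272, 13)  from 12·(21,1) + (20,1)
step 3: (293, 14)  from 1·(272,13) + (21,1)
(x₁, y₁) = (293, 14);  293² − 438·14² = 1 ✓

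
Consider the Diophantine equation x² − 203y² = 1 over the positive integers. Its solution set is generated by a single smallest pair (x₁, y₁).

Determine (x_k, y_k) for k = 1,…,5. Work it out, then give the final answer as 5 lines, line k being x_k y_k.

√203 → a₀=14, period (4,28); ℓ=2 even so k=1
k=0  a_k=14  p_k/q_k = 14/1
k=1  a_k=4  p_k/q_k = 57/4
→ (57, 4).  Check: 57²=3249, 203·4²=3248, difference 1.
n=2: (57,4)∘(57,4) = (57·57+203·4·4, 57·4+4·57) = (6497,456)
n=3: (6497,456)∘(57,4) = (57·6497+203·4·456, 57·456+4·6497) = (740601,51980)
n=4: (740601,51980)∘(57,4) = (57·740601+203·4·51980, 57·51980+4·740601) = (84422017,5925264)
n=5: (84422017,5925264)∘(57,4) = (57·84422017+203·4·5925264, 57·5925264+4·84422017) = (9623369337,675428116)

57 4
6497 456
740601 51980
84422017 5925264
9623369337 675428116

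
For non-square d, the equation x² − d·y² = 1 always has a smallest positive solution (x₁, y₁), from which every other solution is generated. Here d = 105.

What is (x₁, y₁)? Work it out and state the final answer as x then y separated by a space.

√105 = [10; 4,20, …], period ℓ=2 (even) → k=1
k=0  a_k=10  p_k/q_k = 10/1
k=1  a_k=4  p_k/q_k = 41/4
→ (41, 4).  Check: 41²=1681, 105·4²=1680, difference 1.

41 4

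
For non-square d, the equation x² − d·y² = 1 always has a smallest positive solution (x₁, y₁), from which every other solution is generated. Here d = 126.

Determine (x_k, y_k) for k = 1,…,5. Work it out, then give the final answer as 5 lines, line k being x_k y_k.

449 40
403201 35920
362074049 32256120
325142092801 28965959840
291977237261249 26011399680200

d=126: √d = [11; 4,2,4,22] (ℓ=4, even), read p_3/q_3
a_0=11:  p_0=11·1+0=11,  q_0=11·0+1=1
a_1=4:  p_1=4·11+1=45,  q_1=4·1+0=4
a_2=2:  p_2=2·45+11=101,  q_2=2·4+1=9
a_3=4:  p_3=4·101+45=449,  q_3=4·9+4=40
→ (449, 40).  Check: 449²=201601, 126·40²=201600, difference 1.
n=2: (449,40)∘(449,40) = (449·449+126·40·40, 449·40+40·449) = (403201,35920)
n=3: (403201,35920)∘(449,40) = (449·403201+126·40·35920, 449·35920+40·403201) = (362074049,32256120)
n=4: (362074049,32256120)∘(449,40) = (449·362074049+126·40·32256120, 449·32256120+40·362074049) = (325142092801,28965959840)
n=5: (325142092801,28965959840)∘(449,40) = (449·325142092801+126·40·28965959840, 449·28965959840+40·325142092801) = (291977237261249,26011399680200)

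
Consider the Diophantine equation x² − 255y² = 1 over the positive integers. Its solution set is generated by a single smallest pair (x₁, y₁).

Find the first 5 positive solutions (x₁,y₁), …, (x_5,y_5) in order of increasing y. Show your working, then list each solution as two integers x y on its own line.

16 1
511 32
16336 1023
522241 32704
16695376 1045505

d=255: √d = [15; 1,30] (ℓ=2, even), read p_1/q_1
step 0: (15, 1)  from 15·(1,0) + (0,1)
step 1: (16, 1)  from 1·(15,1) + (1,0)
fundamental: x₁=16, y₁=1  (since 256 − 255·1 = 1)
k=2:  x_2 = 16·16+255·1·1 = 511,  y_2 = 16·1+1·16 = 32
k=3:  x_3 = 16·511+255·1·32 = 16336,  y_3 = 16·32+1·511 = 1023
k=4:  x_4 = 16·16336+255·1·1023 = 522241,  y_4 = 16·1023+1·16336 = 32704
k=5:  x_5 = 16·522241+255·1·32704 = 16695376,  y_5 = 16·32704+1·522241 = 1045505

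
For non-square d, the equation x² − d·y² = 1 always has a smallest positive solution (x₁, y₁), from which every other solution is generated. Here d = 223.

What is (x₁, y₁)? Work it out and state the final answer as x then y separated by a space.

224 15

d=223: √d = [14; 1,13,1,28] (ℓ=4, even), read p_3/q_3
i=0: a=14 ⇒ p=14, q=1
…
i=2: a=13 ⇒ p=209, q=14
i=3: a=1 ⇒ p=224, q=15
→ (224, 15).  Check: 224²=50176, 223·15²=50175, difference 1.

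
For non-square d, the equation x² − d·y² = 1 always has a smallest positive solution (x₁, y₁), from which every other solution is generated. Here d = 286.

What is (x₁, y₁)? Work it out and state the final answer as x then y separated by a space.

[16; 1,10,3,3,2,3,3,10,1,32] for √286; ℓ=10 ⇒ convergent index 9
k=0  a_k=16  p_k/q_k = 16/1
k=1  a_k=1  p_k/q_k = 17/1
k=2  a_k=10  p_k/q_k = 186/11
k=3  a_k=3  p_k/q_k = 575/34
k=4  a_k=3  p_k/q_k = 1911/113
k=5  a_k=2  p_k/q_k = 4397/260
k=6  a_k=3  p_k/q_k = 15102/893
k=7  a_k=3  p_k/q_k = 49703/2939
k=8  a_k=10  p_k/q_k = 512132/30283
k=9  a_k=1  p_k/q_k = 561835/33222
fundamental: x₁=561835, y₁=33222  (since 315658567225 − 286·1103701284 = 1)

561835 33222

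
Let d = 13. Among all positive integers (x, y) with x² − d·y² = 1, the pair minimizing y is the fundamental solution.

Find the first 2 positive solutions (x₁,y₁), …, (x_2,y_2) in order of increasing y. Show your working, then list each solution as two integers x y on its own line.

649 180
842401 233640

d=13: √d = [3; 1,1,1,1,6] (ℓ=5, odd), read p_9/q_9
a_0=3:  p_0=3·1+0=3,  q_0=3·0+1=1
…
a_2=1:  p_2=1·4+3=7,  q_2=1·1+1=2
a_3=1:  p_3=1·7+4=11,  q_3=1·2+1=3
…
a_5=6:  p_5=6·18+11=119,  q_5=6·5+3=33
a_6=1:  p_6=1·119+18=137,  q_6=1·33+5=38
…
a_8=1:  p_8=1·256+137=393,  q_8=1·71+38=109
a_9=1:  p_9=1·393+256=649,  q_9=1·109+71=180
→ (649, 180).  Check: 649²=421201, 13·180²=421200, difference 1.
(649+180√13)^2 = 842401 + 233640√13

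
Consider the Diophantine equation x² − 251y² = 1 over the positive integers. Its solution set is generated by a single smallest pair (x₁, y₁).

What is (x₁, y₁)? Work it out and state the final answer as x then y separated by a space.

3674890 231957

[15; 1,5,2,1,2,…,5,1,30] for √251; ℓ=14 ⇒ convergent index 13
k=0  a_k=15  p_k/q_k = 15/1
…
k=2  a_k=5  p_k/q_k = 95/6
k=3  a_k=2  p_k/q_k = 206/13
…
k=7  a_k=15  p_k/q_k = 29563/1866
k=8  a_k=2  p_k/q_k = 61043/3853
k=9  a_k=2  p_k/q_k = 151649/9572
…
k=11  a_k=2  p_k/q_k = 577033/36422
k=12  a_k=5  p_k/q_k = 3097857/195535
k=13  a_k=1  p_k/q_k = 3674890/231957
→ (3674890, 231957).  Check: 3674890²=13504816512100, 251·231957²=13504816512099, difference 1.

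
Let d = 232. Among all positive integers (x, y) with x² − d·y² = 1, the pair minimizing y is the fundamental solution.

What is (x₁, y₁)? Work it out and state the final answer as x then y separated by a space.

[15; 4,3,7,3,4,30] for √232; ℓ=6 ⇒ convergent index 5
k=0  a_k=15  p_k/q_k = 15/1
k=1  a_k=4  p_k/q_k = 61/4
…
k=4  a_k=3  p_k/q_k = 4539/298
k=5  a_k=4  p_k/q_k = 19603/1287
fundamental: x₁=19603, y₁=1287  (since 384277609 − 232·1656369 = 1)

19603 1287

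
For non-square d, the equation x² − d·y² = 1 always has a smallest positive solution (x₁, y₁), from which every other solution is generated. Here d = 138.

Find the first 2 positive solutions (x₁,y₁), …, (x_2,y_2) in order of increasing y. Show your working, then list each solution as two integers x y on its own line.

47 4
4417 376

[11; 1,2,1,22] for √138; ℓ=4 ⇒ convergent index 3
a_0=11:  p_0=11·1+0=11,  q_0=11·0+1=1
a_1=1:  p_1=1·11+1=12,  q_1=1·1+0=1
a_2=2:  p_2=2·12+11=35,  q_2=2·1+1=3
a_3=1:  p_3=1·35+12=47,  q_3=1·3+1=4
fundamental: x₁=47, y₁=4  (since 2209 − 138·16 = 1)
n=2: (47,4)∘(47,4) = (47·47+138·4·4, 47·4+4·47) = (4417,376)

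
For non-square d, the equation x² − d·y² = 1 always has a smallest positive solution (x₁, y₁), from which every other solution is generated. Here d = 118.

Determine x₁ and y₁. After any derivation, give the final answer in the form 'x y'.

306917 28254

d=118: √d = [10; 1,6,3,2,10,2,3,6,1,20] (ℓ=10, even), read p_9/q_9
a_0=10:  p_0=10·1+0=10,  q_0=10·0+1=1
…
a_4=2:  p_4=2·239+76=554,  q_4=2·22+7=51
…
a_6=2:  p_6=2·5779+554=12112,  q_6=2·532+51=1115
…
a_8=6:  p_8=6·42115+12112=264802,  q_8=6·3877+1115=24377
a_9=1:  p_9=1·264802+42115=306917,  q_9=1·24377+3877=28254
fundamental: x₁=306917, y₁=28254  (since 94198044889 − 118·798288516 = 1)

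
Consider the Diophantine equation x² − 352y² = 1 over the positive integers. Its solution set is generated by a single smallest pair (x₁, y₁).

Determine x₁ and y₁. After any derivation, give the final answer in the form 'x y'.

77617 4137

√352 → a₀=18, period (1,3,5,9,5,3,1,36); ℓ=8 even so k=7
k=0  a_k=18  p_k/q_k = 18/1
…
k=6  a_k=3  p_k/q_k = 59118/3151
k=7  a_k=1  p_k/q_k = 77617/4137
fundamental: x₁=77617, y₁=4137  (since 6024398689 − 352·17114769 = 1)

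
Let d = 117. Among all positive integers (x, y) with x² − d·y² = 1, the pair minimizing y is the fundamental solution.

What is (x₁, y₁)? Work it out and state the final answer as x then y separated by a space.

√117 = [10; 1,4,2,4,1,20, …], period ℓ=6 (even) → k=5
step 0: (10, 1)  from 10·(1,0) + (0,1)
step 1: (11, 1)  from 1·(10,1) + (1,0)
step 2: (54, 5)  from 4·(11,1) + (10,1)
…
step 4: (530, 49)  from 4·(119,11) + (54,5)
step 5: (649, 60)  from 1·(530,49) + (119,11)
→ (649, 60).  Check: 649²=421201, 117·60²=421200, difference 1.

649 60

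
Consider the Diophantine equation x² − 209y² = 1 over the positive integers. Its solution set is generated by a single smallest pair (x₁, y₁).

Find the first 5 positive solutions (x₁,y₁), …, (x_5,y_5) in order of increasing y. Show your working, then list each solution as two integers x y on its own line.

46551 3220
4333991201 299788440
403503248748951 27910903337660
37566959460690844801 2598560922243032880
3497559059305735783913751 241931218954759943856100

[14; 2,5,3,2,3,5,2,28] for √209; ℓ=8 ⇒ convergent index 7
step 0: (14, 1)  from 14·(1,0) + (0,1)
…
step 6: (21266, 1471)  from 5·(4019,278) + (1171,81)
step 7: (46551, 3220)  from 2·(21266,1471) + (4019,278)
(x₁, y₁) = (46551, 3220);  46551² − 209·3220² = 1 ✓
(x_2, y_2) = (46551·46551 + 209·3220·3220, 46551·3220 + 3220·46551) = (4333991201, 299788440)
(x_3, y_3) = (46551·4333991201 + 209·3220·299788440, 46551·299788440 + 3220·4333991201) = (403503248748951, 27910903337660)
(x_4, y_4) = (46551·403503248748951 + 209·3220·27910903337660, 46551·27910903337660 + 3220·403503248748951) = (37566959460690844801, 2598560922243032880)
(x_5, y_5) = (46551·37566959460690844801 + 209·3220·2598560922243032880, 46551·2598560922243032880 + 3220·37566959460690844801) = (3497559059305735783913751, 241931218954759943856100)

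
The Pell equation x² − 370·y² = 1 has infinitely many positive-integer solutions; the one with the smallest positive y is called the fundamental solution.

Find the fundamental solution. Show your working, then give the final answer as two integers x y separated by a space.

√370 → a₀=19, period (4,4,38); ℓ=3 odd so k=5
step 0: (19, 1)  from 19·(1,0) + (0,1)
…
step 2: (327, 17)  from 4·(77,4) + (19,1)
…
step 4: (50339, 2617)  from 4·(12503,650) + (327,17)
step 5: (213859, 11118)  from 4·(50339,2617) + (12503,650)
→ (213859, 11118).  Check: 213859²=45735671881, 370·11118²=45735671880, difference 1.

213859 11118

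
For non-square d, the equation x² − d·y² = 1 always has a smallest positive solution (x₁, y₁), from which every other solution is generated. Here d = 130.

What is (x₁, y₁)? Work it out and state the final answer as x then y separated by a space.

6499 570

d=130: √d = [11; 2,2,22] (ℓ=3, odd), read p_5/q_5
step 0: (11, 1)  from 11·(1,0) + (0,1)
…
step 2: (57, 5)  from 2·(23,2) + (11,1)
step 3: (1277, 112)  from 22·(57,5) + (23,2)
step 4: (2611, 229)  from 2·(1277,112) + (57,5)
step 5: (6499, 570)  from 2·(2611,229) + (1277,112)
→ (6499, 570).  Check: 6499²=42237001, 130·570²=42237000, difference 1.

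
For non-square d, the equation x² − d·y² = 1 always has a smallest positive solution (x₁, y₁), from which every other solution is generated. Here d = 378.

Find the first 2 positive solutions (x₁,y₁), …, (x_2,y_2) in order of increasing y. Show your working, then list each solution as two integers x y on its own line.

8749 450
153090001 7874100

d=378: √d = [19; 2,3,1,4,1,3,2,38] (ℓ=8, even), read p_7/q_7
k=0  a_k=19  p_k/q_k = 19/1
k=1  a_k=2  p_k/q_k = 39/2
k=2  a_k=3  p_k/q_k = 136/7
…
k=4  a_k=4  p_k/q_k = 836/43
k=5  a_k=1  p_k/q_k = 1011/52
k=6  a_k=3  p_k/q_k = 3869/199
k=7  a_k=2  p_k/q_k = 8749/450
(x₁, y₁) = (8749, 450);  8749² − 378·450² = 1 ✓
k=2:  x_2 = 8749·8749+378·450·450 = 153090001,  y_2 = 8749·450+450·8749 = 7874100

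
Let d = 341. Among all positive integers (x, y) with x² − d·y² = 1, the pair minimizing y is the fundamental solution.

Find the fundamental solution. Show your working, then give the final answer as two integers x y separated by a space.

10626551 575460

√341 → a₀=18, period (2,6,1,8,2,…,6,2,36); ℓ=14 even so k=13
i=0: a=18 ⇒ p=18, q=1
i=1: a=2 ⇒ p=37, q=2
i=2: a=6 ⇒ p=240, q=13
i=3: a=1 ⇒ p=277, q=15
i=4: a=8 ⇒ p=2456, q=133
…
i=7: a=2 ⇒ p=20479, q=1109
i=8: a=1 ⇒ p=28124, q=1523
i=9: a=2 ⇒ p=76727, q=4155
…
i=11: a=1 ⇒ p=718667, q=38918
i=12: a=6 ⇒ p=4953942, q=268271
i=13: a=2 ⇒ p=10626551, q=575460
fundamental: x₁=10626551, y₁=575460  (since 112923586155601 − 341·331154211600 = 1)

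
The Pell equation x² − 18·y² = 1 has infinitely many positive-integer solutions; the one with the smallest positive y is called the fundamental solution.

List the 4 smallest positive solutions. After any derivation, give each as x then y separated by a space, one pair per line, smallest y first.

√18 = [4; 4,8, …], period ℓ=2 (even) → k=1
i=0: a=4 ⇒ p=4, q=1
i=1: a=4 ⇒ p=17, q=4
(x₁, y₁) = (17, 4);  17² − 18·4² = 1 ✓
k=2:  x_2 = 17·17+18·4·4 = 577,  y_2 = 17·4+4·17 = 136
k=3:  x_3 = 17·577+18·4·136 = 19601,  y_3 = 17·136+4·577 = 4620
k=4:  x_4 = 17·19601+18·4·4620 = 665857,  y_4 = 17·4620+4·19601 = 156944

17 4
577 136
19601 4620
665857 156944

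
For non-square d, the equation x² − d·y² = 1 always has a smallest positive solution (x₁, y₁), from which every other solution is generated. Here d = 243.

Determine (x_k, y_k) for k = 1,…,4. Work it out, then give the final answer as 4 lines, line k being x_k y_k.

70226 4505
9863382151 632736260
1385331749802026 88869073185015
194572614913330773601 12481839066348990520

√243 → a₀=15, period (1,1,2,3,15,3,2,1,1,30); ℓ=10 even so k=9
a_0=15:  p_0=15·1+0=15,  q_0=15·0+1=1
…
a_5=15:  p_5=15·265+78=4053,  q_5=15·17+5=260
…
a_8=1:  p_8=1·28901+12424=41325,  q_8=1·1854+797=2651
a_9=1:  p_9=1·41325+28901=70226,  q_9=1·2651+1854=4505
fundamental: x₁=70226, y₁=4505  (since 4931691076 − 243·20295025 = 1)
k=2:  x_2 = 70226·70226+243·4505·4505 = 9863382151,  y_2 = 70226·4505+4505·70226 = 632736260
k=3:  x_3 = 70226·9863382151+243·4505·632736260 = 1385331749802026,  y_3 = 70226·632736260+4505·9863382151 = 88869073185015
k=4:  x_4 = 70226·1385331749802026+243·4505·88869073185015 = 194572614913330773601,  y_4 = 70226·88869073185015+4505·1385331749802026 = 12481839066348990520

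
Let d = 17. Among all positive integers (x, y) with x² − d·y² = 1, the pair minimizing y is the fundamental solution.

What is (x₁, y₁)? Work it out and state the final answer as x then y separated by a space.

√17 → a₀=4, period (8); ℓ=1 odd so k=1
step 0: (4, 1)  from 4·(1,0) + (0,1)
step 1: (33, 8)  from 8·(4,1) + (1,0)
(x₁, y₁) = (33, 8);  33² − 17·8² = 1 ✓

33 8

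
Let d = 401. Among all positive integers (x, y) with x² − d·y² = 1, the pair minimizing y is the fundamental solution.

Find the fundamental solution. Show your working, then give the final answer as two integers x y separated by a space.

801 40

d=401: √d = [20; 40] (ℓ=1, odd), read p_1/q_1
a_0=20:  p_0=20·1+0=20,  q_0=20·0+1=1
a_1=40:  p_1=40·20+1=801,  q_1=40·1+0=40
(x₁, y₁) = (801, 40);  801² − 401·40² = 1 ✓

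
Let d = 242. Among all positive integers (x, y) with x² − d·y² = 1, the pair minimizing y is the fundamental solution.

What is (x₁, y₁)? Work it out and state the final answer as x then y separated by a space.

19601 1260

d=242: √d = [15; 1,1,3,1,14,1,3,1,1,30] (ℓ=10, even), read p_9/q_9
step 0: (15, 1)  from 15·(1,0) + (0,1)
…
step 3: (109, 7)  from 3·(31,2) + (16,1)
…
step 7: (8696, 559)  from 3·(2209,142) + (2069,133)
step 8: (10905, 701)  from 1·(8696,559) + (2209,142)
step 9: (19601, 1260)  from 1·(10905,701) + (8696,559)
→ (19601, 1260).  Check: 19601²=384199201, 242·1260²=384199200, difference 1.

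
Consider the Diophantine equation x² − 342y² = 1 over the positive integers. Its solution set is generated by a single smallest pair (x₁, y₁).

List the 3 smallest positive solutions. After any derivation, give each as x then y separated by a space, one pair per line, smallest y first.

√342 → a₀=18, period (2,36); ℓ=2 even so k=1
a_0=18:  p_0=18·1+0=18,  q_0=18·0+1=1
a_1=2:  p_1=2·18+1=37,  q_1=2·1+0=2
(x₁, y₁) = (37, 2);  37² − 342·2² = 1 ✓
(37+2√342)^2 = 2737 + 148√342
(37+2√342)^3 = 202501 + 10950√342

37 2
2737 148
202501 10950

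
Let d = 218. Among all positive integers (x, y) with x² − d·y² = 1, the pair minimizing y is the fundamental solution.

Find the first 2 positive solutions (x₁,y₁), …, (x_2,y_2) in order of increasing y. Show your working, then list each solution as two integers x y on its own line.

[14; 1,3,3,1,28] for √218; ℓ=5 ⇒ convergent index 9
i=0: a=14 ⇒ p=14, q=1
…
i=3: a=3 ⇒ p=192, q=13
…
i=6: a=1 ⇒ p=7471, q=506
i=7: a=3 ⇒ p=29633, q=2007
i=8: a=3 ⇒ p=96370, q=6527
i=9: a=1 ⇒ p=126003, q=8534
fundamental: x₁=126003, y₁=8534  (since 15876756009 − 218·72829156 = 1)
n=2: (126003,8534)∘(126003,8534) = (126003·126003+218·8534·8534, 126003·8534+8534·126003) = (31753512017,2150619204)

126003 8534
31753512017 2150619204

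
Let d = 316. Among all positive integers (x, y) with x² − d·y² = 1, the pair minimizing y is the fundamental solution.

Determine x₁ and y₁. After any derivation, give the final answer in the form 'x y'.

12799 720

√316 = [17; 1,3,2,8,2,3,1,34, …], period ℓ=8 (even) → k=7
k=0  a_k=17  p_k/q_k = 17/1
…
k=4  a_k=8  p_k/q_k = 1351/76
…
k=6  a_k=3  p_k/q_k = 9937/559
k=7  a_k=1  p_k/q_k = 12799/720
fundamental: x₁=12799, y₁=720  (since 163814401 − 316·518400 = 1)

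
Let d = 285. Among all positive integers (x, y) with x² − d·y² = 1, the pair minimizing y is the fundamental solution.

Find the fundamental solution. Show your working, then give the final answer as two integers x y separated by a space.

√285 = [16; 1,7,2,7,1,32, …], period ℓ=6 (even) → k=5
i=0: a=16 ⇒ p=16, q=1
…
i=4: a=7 ⇒ p=2144, q=127
i=5: a=1 ⇒ p=2431, q=144
→ (2431, 144).  Check: 2431²=5909761, 285·144²=5909760, difference 1.

2431 144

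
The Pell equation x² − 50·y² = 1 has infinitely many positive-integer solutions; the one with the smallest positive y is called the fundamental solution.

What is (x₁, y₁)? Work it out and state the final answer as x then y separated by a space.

99 14

√50 = [7; 14, …], period ℓ=1 (odd) → k=1
i=0: a=7 ⇒ p=7, q=1
i=1: a=14 ⇒ p=99, q=14
(x₁, y₁) = (99, 14);  99² − 50·14² = 1 ✓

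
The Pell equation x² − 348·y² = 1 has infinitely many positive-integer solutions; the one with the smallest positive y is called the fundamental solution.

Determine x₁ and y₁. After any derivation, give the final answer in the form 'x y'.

1567 84

d=348: √d = [18; 1,1,1,8,1,1,1,36] (ℓ=8, even), read p_7/q_7
k=0  a_k=18  p_k/q_k = 18/1
…
k=2  a_k=1  p_k/q_k = 37/2
k=3  a_k=1  p_k/q_k = 56/3
…
k=6  a_k=1  p_k/q_k = 1026/55
k=7  a_k=1  p_k/q_k = 1567/84
→ (1567, 84).  Check: 1567²=2455489, 348·84²=2455488, difference 1.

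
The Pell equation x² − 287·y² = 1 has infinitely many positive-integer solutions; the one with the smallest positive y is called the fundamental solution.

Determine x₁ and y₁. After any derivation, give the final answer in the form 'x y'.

d=287: √d = [16; 1,15,1,32] (ℓ=4, even), read p_3/q_3
a_0=16:  p_0=16·1+0=16,  q_0=16·0+1=1
a_1=1:  p_1=1·16+1=17,  q_1=1·1+0=1
a_2=15:  p_2=15·17+16=271,  q_2=15·1+1=16
a_3=1:  p_3=1·271+17=288,  q_3=1·16+1=17
(x₁, y₁) = (288, 17);  288² − 287·17² = 1 ✓

288 17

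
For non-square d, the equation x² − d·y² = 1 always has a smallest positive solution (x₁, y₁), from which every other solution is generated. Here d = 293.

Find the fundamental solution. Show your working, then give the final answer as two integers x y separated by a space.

12320649 719780

√293 = [17; 8,1,1,8,34, …], period ℓ=5 (odd) → k=9
k=0  a_k=17  p_k/q_k = 17/1
k=1  a_k=8  p_k/q_k = 137/8
k=2  a_k=1  p_k/q_k = 154/9
k=3  a_k=1  p_k/q_k = 291/17
…
k=5  a_k=34  p_k/q_k = 84679/4947
k=6  a_k=8  p_k/q_k = 679914/39721
k=7  a_k=1  p_k/q_k = 764593/44668
k=8  a_k=1  p_k/q_k = 1444507/84389
k=9  a_k=8  p_k/q_k = 12320649/719780
→ (12320649, 719780).  Check: 12320649²=151798391781201, 293·719780²=151798391781200, difference 1.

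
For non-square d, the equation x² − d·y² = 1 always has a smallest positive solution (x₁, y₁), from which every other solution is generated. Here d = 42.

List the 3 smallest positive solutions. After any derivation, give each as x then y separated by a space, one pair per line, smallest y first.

13 2
337 52
8749 1350

[6; 2,12] for √42; ℓ=2 ⇒ convergent index 1
a_0=6:  p_0=6·1+0=6,  q_0=6·0+1=1
a_1=2:  p_1=2·6+1=13,  q_1=2·1+0=2
→ (13, 2).  Check: 13²=169, 42·2²=168, difference 1.
n=2: (13,2)∘(13,2) = (13·13+42·2·2, 13·2+2·13) = (337,52)
n=3: (337,52)∘(13,2) = (13·337+42·2·52, 13·52+2·337) = (8749,1350)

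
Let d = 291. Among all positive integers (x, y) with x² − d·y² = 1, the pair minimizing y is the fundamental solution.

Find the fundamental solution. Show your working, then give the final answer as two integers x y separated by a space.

290 17

√291 = [17; 17,34, …], period ℓ=2 (even) → k=1
a_0=17:  p_0=17·1+0=17,  q_0=17·0+1=1
a_1=17:  p_1=17·17+1=290,  q_1=17·1+0=17
(x₁, y₁) = (290, 17);  290² − 291·17² = 1 ✓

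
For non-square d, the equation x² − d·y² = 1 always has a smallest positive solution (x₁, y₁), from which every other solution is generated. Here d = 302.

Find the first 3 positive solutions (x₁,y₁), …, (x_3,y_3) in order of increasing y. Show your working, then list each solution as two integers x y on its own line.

4276623 246092
36579008568257 2104885414632
312869258720405635599 18003602753159249380

d=302: √d = [17; 2,1,1,1,4,…,1,2,34] (ℓ=16, even), read p_15/q_15
k=0  a_k=17  p_k/q_k = 17/1
…
k=2  a_k=1  p_k/q_k = 52/3
…
k=6  a_k=2  p_k/q_k = 1425/82
…
k=8  a_k=16  p_k/q_k = 34513/1986
…
k=13  a_k=1  p_k/q_k = 1042237/59974
k=14  a_k=1  p_k/q_k = 1617193/93059
k=15  a_k=2  p_k/q_k = 4276623/246092
fundamental: x₁=4276623, y₁=246092  (since 18289504284129 − 302·60561272464 = 1)
k=2:  x_2 = 4276623·4276623+302·246092·246092 = 36579008568257,  y_2 = 4276623·246092+246092·4276623 = 2104885414632
k=3:  x_3 = 4276623·36579008568257+302·246092·2104885414632 = 312869258720405635599,  y_3 = 4276623·2104885414632+246092·36579008568257 = 18003602753159249380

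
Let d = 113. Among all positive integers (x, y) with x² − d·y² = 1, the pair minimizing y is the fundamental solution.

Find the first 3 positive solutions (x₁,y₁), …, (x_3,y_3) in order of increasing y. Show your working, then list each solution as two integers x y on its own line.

√113 → a₀=10, period (1,1,1,2,2,1,1,1,20); ℓ=9 odd so k=17
a_0=10:  p_0=10·1+0=10,  q_0=10·0+1=1
a_1=1:  p_1=1·10+1=11,  q_1=1·1+0=1
…
a_5=2:  p_5=2·85+32=202,  q_5=2·8+3=19
…
a_7=1:  p_7=1·287+202=489,  q_7=1·27+19=46
…
a_11=1:  p_11=1·16785+16009=32794,  q_11=1·1579+1506=3085
…
a_13=2:  p_13=2·49579+32794=131952,  q_13=2·4664+3085=12413
…
a_16=1:  p_16=1·445435+313483=758918,  q_16=1·41903+29490=71393
a_17=1:  p_17=1·758918+445435=1204353,  q_17=1·71393+41903=113296
(x₁, y₁) = (1204353, 113296);  1204353² − 113·113296² = 1 ✓
(1204353+113296√113)^2 = 2900932297217 + 272896754976√113
(1204353+113296√113)^3 = 6987493029899166849 + 657328051091107760√113

1204353 113296
2900932297217 272896754976
6987493029899166849 657328051091107760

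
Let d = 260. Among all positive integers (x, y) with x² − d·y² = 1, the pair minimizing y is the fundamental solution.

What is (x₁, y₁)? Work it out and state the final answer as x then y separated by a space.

129 8

d=260: √d = [16; 8,32] (ℓ=2, even), read p_1/q_1
a_0=16:  p_0=16·1+0=16,  q_0=16·0+1=1
a_1=8:  p_1=8·16+1=129,  q_1=8·1+0=8
(x₁, y₁) = (129, 8);  129² − 260·8² = 1 ✓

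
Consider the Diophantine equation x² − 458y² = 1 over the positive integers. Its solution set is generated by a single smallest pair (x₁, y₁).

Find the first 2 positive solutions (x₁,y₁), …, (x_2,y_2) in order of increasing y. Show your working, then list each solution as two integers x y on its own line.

[21; 2,2,42] for √458; ℓ=3 ⇒ convergent index 5
i=0: a=21 ⇒ p=21, q=1
i=1: a=2 ⇒ p=43, q=2
i=2: a=2 ⇒ p=107, q=5
i=3: a=42 ⇒ p=4537, q=212
i=4: a=2 ⇒ p=9181, q=429
i=5: a=2 ⇒ p=22899, q=1070
fundamental: x₁=22899, y₁=1070  (since 524364201 − 458·1144900 = 1)
n=2: (22899,1070)∘(22899,1070) = (22899·22899+458·1070·1070, 22899·1070+1070·22899) = (1048728401,49003860)

22899 1070
1048728401 49003860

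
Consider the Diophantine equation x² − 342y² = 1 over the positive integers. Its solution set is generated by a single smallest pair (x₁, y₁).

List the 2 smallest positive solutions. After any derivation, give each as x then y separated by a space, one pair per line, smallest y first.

37 2
2737 148

d=342: √d = [18; 2,36] (ℓ=2, even), read p_1/q_1
k=0  a_k=18  p_k/q_k = 18/1
k=1  a_k=2  p_k/q_k = 37/2
(x₁, y₁) = (37, 2);  37² − 342·2² = 1 ✓
(x_2, y_2) = (37·37 + 342·2·2, 37·2 + 2·37) = (2737, 148)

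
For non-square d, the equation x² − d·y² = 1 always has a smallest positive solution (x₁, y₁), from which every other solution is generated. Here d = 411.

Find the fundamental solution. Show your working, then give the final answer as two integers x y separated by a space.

49730 2453

d=411: √d = [20; 3,1,1,1,19,1,1,1,3,40] (ℓ=10, even), read p_9/q_9
step 0: (20, 1)  from 20·(1,0) + (0,1)
step 1: (61, 3)  from 3·(20,1) + (1,0)
…
step 3: (142, 7)  from 1·(81,4) + (61,3)
…
step 6: (4602, 227)  from 1·(4379,216) + (223,11)
…
step 8: (13583, 670)  from 1·(8981,443) + (4602,227)
step 9: (49730, 2453)  from 3·(13583,670) + (8981,443)
fundamental: x₁=49730, y₁=2453  (since 2473072900 − 411·6017209 = 1)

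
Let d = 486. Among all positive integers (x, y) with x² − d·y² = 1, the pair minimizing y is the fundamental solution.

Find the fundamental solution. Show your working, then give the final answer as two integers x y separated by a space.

√486 → a₀=22, period (22,44); ℓ=2 even so k=1
i=0: a=22 ⇒ p=22, q=1
i=1: a=22 ⇒ p=485, q=22
(x₁, y₁) = (485, 22);  485² − 486·22² = 1 ✓

485 22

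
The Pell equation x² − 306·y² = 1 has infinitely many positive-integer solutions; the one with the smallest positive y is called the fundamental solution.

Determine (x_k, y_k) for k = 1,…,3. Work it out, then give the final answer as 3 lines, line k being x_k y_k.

35 2
2449 140
171395 9798

√306 = [17; 2,34, …], period ℓ=2 (even) → k=1
k=0  a_k=17  p_k/q_k = 17/1
k=1  a_k=2  p_k/q_k = 35/2
fundamental: x₁=35, y₁=2  (since 1225 − 306·4 = 1)
(x_2, y_2) = (35·35 + 306·2·2, 35·2 + 2·35) = (2449, 140)
(x_3, y_3) = (35·2449 + 306·2·140, 35·140 + 2·2449) = (171395, 9798)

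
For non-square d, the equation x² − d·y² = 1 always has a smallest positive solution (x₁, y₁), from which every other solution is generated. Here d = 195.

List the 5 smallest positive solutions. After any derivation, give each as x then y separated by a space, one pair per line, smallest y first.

14 1
391 28
10934 783
305761 21896
8550374 612305

[13; 1,26] for √195; ℓ=2 ⇒ convergent index 1
a_0=13:  p_0=13·1+0=13,  q_0=13·0+1=1
a_1=1:  p_1=1·13+1=14,  q_1=1·1+0=1
(x₁, y₁) = (14, 1);  14² − 195·1² = 1 ✓
n=2: (14,1)∘(14,1) = (14·14+195·1·1, 14·1+1·14) = (391,28)
n=3: (391,28)∘(14,1) = (14·391+195·1·28, 14·28+1·391) = (10934,783)
n=4: (10934,783)∘(14,1) = (14·10934+195·1·783, 14·783+1·10934) = (305761,21896)
n=5: (305761,21896)∘(14,1) = (14·305761+195·1·21896, 14·21896+1·305761) = (8550374,612305)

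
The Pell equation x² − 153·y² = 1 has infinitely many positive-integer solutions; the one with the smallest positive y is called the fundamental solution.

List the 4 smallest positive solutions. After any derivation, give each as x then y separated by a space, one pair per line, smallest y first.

√153 → a₀=12, period (2,1,2,2,2,1,2,24); ℓ=8 even so k=7
a_0=12:  p_0=12·1+0=12,  q_0=12·0+1=1
…
a_2=1:  p_2=1·25+12=37,  q_2=1·2+1=3
a_3=2:  p_3=2·37+25=99,  q_3=2·3+2=8
…
a_5=2:  p_5=2·235+99=569,  q_5=2·19+8=46
a_6=1:  p_6=1·569+235=804,  q_6=1·46+19=65
a_7=2:  p_7=2·804+569=2177,  q_7=2·65+46=176
(x₁, y₁) = (2177, 176);  2177² − 153·176² = 1 ✓
n=2: (2177,176)∘(2177,176) = (2177·2177+153·176·176, 2177·176+176·2177) = (9478657,766304)
n=3: (9478657,766304)∘(2177,176) = (2177·9478657+153·176·766304, 2177·766304+176·9478657) = (41270070401,3336487440)
n=4: (41270070401,3336487440)∘(2177,176) = (2177·41270070401+153·176·3336487440, 2177·3336487440+176·41270070401) = (179689877047297,14527065547456)

2177 176
9478657 766304
41270070401 3336487440
179689877047297 14527065547456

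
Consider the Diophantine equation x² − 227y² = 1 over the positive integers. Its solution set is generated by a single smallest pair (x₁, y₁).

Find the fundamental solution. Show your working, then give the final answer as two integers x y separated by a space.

226 15

√227 = [15; 15,30, …], period ℓ=2 (even) → k=1
a_0=15:  p_0=15·1+0=15,  q_0=15·0+1=1
a_1=15:  p_1=15·15+1=226,  q_1=15·1+0=15
→ (226, 15).  Check: 226²=51076, 227·15²=51075, difference 1.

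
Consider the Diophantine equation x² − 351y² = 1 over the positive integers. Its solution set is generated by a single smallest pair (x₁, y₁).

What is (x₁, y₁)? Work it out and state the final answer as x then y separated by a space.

62425 3332

[18; 1,2,1,3,2,2,2,3,1,2,1,36] for √351; ℓ=12 ⇒ convergent index 11
i=0: a=18 ⇒ p=18, q=1
i=1: a=1 ⇒ p=19, q=1
…
i=3: a=1 ⇒ p=75, q=4
i=4: a=3 ⇒ p=281, q=15
…
i=6: a=2 ⇒ p=1555, q=83
i=7: a=2 ⇒ p=3747, q=200
i=8: a=3 ⇒ p=12796, q=683
i=9: a=1 ⇒ p=16543, q=883
i=10: a=2 ⇒ p=45882, q=2449
i=11: a=1 ⇒ p=62425, q=3332
(x₁, y₁) = (62425, 3332);  62425² − 351·3332² = 1 ✓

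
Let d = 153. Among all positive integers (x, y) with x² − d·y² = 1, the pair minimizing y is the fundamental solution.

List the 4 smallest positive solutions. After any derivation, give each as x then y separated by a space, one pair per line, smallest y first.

√153 = [12; 2,1,2,2,2,1,2,24, …], period ℓ=8 (even) → k=7
k=0  a_k=12  p_k/q_k = 12/1
k=1  a_k=2  p_k/q_k = 25/2
k=2  a_k=1  p_k/q_k = 37/3
k=3  a_k=2  p_k/q_k = 99/8
…
k=6  a_k=1  p_k/q_k = 804/65
k=7  a_k=2  p_k/q_k = 2177/176
fundamental: x₁=2177, y₁=176  (since 4739329 − 153·30976 = 1)
n=2: (2177,176)∘(2177,176) = (2177·2177+153·176·176, 2177·176+176·2177) = (9478657,766304)
n=3: (9478657,766304)∘(2177,176) = (2177·9478657+153·176·766304, 2177·766304+176·9478657) = (41270070401,3336487440)
n=4: (41270070401,3336487440)∘(2177,176) = (2177·41270070401+153·176·3336487440, 2177·3336487440+176·41270070401) = (179689877047297,14527065547456)

2177 176
9478657 766304
41270070401 3336487440
179689877047297 14527065547456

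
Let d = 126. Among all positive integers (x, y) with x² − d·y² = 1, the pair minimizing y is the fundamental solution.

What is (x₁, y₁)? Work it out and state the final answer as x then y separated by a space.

[11; 4,2,4,22] for √126; ℓ=4 ⇒ convergent index 3
a_0=11:  p_0=11·1+0=11,  q_0=11·0+1=1
a_1=4:  p_1=4·11+1=45,  q_1=4·1+0=4
a_2=2:  p_2=2·45+11=101,  q_2=2·4+1=9
a_3=4:  p_3=4·101+45=449,  q_3=4·9+4=40
→ (449, 40).  Check: 449²=201601, 126·40²=201600, difference 1.

449 40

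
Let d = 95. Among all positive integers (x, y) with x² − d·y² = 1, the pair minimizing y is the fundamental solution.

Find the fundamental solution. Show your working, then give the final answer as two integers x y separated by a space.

[9; 1,2,1,18] for √95; ℓ=4 ⇒ convergent index 3
a_0=9:  p_0=9·1+0=9,  q_0=9·0+1=1
a_1=1:  p_1=1·9+1=10,  q_1=1·1+0=1
a_2=2:  p_2=2·10+9=29,  q_2=2·1+1=3
a_3=1:  p_3=1·29+10=39,  q_3=1·3+1=4
(x₁, y₁) = (39, 4);  39² − 95·4² = 1 ✓

39 4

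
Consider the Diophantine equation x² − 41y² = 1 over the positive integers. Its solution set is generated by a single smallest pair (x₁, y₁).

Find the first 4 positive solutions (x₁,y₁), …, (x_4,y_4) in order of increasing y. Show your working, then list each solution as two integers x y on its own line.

d=41: √d = [6; 2,2,12] (ℓ=3, odd), read p_5/q_5
a_0=6:  p_0=6·1+0=6,  q_0=6·0+1=1
a_1=2:  p_1=2·6+1=13,  q_1=2·1+0=2
a_2=2:  p_2=2·13+6=32,  q_2=2·2+1=5
…
a_4=2:  p_4=2·397+32=826,  q_4=2·62+5=129
a_5=2:  p_5=2·826+397=2049,  q_5=2·129+62=320
→ (2049, 320).  Check: 2049²=4198401, 41·320²=4198400, difference 1.
(x_2, y_2) = (2049·2049 + 41·320·320, 2049·320 + 320·2049) = (8396801, 1311360)
(x_3, y_3) = (2049·8396801 + 41·320·1311360, 2049·1311360 + 320·8396801) = (34410088449, 5373952960)
(x_4, y_4) = (2049·34410088449 + 41·320·5373952960, 2049·5373952960 + 320·34410088449) = (141012534067201, 22022457918720)

2049 320
8396801 1311360
34410088449 5373952960
141012534067201 22022457918720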